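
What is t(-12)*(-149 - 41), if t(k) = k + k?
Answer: 4560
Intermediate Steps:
t(k) = 2*k
t(-12)*(-149 - 41) = (2*(-12))*(-149 - 41) = -24*(-190) = 4560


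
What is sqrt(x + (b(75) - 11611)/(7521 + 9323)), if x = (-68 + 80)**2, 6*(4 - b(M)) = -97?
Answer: sqrt(365944431486)/50532 ≈ 11.971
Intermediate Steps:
b(M) = 121/6 (b(M) = 4 - 1/6*(-97) = 4 + 97/6 = 121/6)
x = 144 (x = 12**2 = 144)
sqrt(x + (b(75) - 11611)/(7521 + 9323)) = sqrt(144 + (121/6 - 11611)/(7521 + 9323)) = sqrt(144 - 69545/6/16844) = sqrt(144 - 69545/6*1/16844) = sqrt(144 - 69545/101064) = sqrt(14483671/101064) = sqrt(365944431486)/50532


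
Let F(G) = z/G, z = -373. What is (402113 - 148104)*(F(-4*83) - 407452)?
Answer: -34360734977219/332 ≈ -1.0350e+11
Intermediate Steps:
F(G) = -373/G
(402113 - 148104)*(F(-4*83) - 407452) = (402113 - 148104)*(-373/((-4*83)) - 407452) = 254009*(-373/(-332) - 407452) = 254009*(-373*(-1/332) - 407452) = 254009*(373/332 - 407452) = 254009*(-135273691/332) = -34360734977219/332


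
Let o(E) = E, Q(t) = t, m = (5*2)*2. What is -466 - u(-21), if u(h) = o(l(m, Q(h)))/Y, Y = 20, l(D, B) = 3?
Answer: -9323/20 ≈ -466.15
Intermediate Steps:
m = 20 (m = 10*2 = 20)
u(h) = 3/20
-466 - u(-21) = -466 - 1*3/20 = -466 - 3/20 = -9323/20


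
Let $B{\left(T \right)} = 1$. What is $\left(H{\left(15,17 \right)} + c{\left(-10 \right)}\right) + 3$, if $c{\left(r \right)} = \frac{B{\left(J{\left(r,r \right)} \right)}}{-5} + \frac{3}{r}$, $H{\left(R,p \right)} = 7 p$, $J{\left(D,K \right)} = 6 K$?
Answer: $\frac{243}{2} \approx 121.5$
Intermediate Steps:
$c{\left(r \right)} = - \frac{1}{5} + \frac{3}{r}$ ($c{\left(r \right)} = 1 \frac{1}{-5} + \frac{3}{r} = 1 \left(- \frac{1}{5}\right) + \frac{3}{r} = - \frac{1}{5} + \frac{3}{r}$)
$\left(H{\left(15,17 \right)} + c{\left(-10 \right)}\right) + 3 = \left(7 \cdot 17 + \frac{15 - -10}{5 \left(-10\right)}\right) + 3 = \left(119 + \frac{1}{5} \left(- \frac{1}{10}\right) \left(15 + 10\right)\right) + 3 = \left(119 + \frac{1}{5} \left(- \frac{1}{10}\right) 25\right) + 3 = \left(119 - \frac{1}{2}\right) + 3 = \frac{237}{2} + 3 = \frac{243}{2}$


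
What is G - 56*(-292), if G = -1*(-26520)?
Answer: 42872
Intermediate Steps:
G = 26520
G - 56*(-292) = 26520 - 56*(-292) = 26520 + 16352 = 42872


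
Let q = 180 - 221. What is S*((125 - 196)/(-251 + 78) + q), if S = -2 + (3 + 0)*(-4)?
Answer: 98308/173 ≈ 568.25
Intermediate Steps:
q = -41
S = -14 (S = -2 + 3*(-4) = -2 - 12 = -14)
S*((125 - 196)/(-251 + 78) + q) = -14*((125 - 196)/(-251 + 78) - 41) = -14*(-71/(-173) - 41) = -14*(-71*(-1/173) - 41) = -14*(71/173 - 41) = -14*(-7022/173) = 98308/173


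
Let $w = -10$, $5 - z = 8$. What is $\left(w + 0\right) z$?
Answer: $30$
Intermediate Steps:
$z = -3$ ($z = 5 - 8 = -3$)
$\left(w + 0\right) z = \left(-10 + 0\right) \left(-3\right) = \left(-10\right) \left(-3\right) = 30$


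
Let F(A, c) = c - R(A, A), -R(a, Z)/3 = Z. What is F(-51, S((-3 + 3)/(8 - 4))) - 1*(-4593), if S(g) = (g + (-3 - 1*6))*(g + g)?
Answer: 4440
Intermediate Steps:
R(a, Z) = -3*Z
S(g) = 2*g*(-9 + g) (S(g) = (g + (-3 - 6))*(2*g) = (g - 9)*(2*g) = (-9 + g)*(2*g) = 2*g*(-9 + g))
F(A, c) = c + 3*A (F(A, c) = c - (-3)*A = c + 3*A)
F(-51, S((-3 + 3)/(8 - 4))) - 1*(-4593) = (2*((-3 + 3)/(8 - 4))*(-9 + (-3 + 3)/(8 - 4)) + 3*(-51)) - 1*(-4593) = (2*(0/4)*(-9 + 0/4) - 153) + 4593 = (2*(0*(1/4))*(-9 + 0*(1/4)) - 153) + 4593 = (2*0*(-9 + 0) - 153) + 4593 = (2*0*(-9) - 153) + 4593 = (0 - 153) + 4593 = -153 + 4593 = 4440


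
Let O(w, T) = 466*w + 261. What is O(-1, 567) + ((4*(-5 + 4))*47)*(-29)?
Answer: 5247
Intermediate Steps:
O(w, T) = 261 + 466*w
O(-1, 567) + ((4*(-5 + 4))*47)*(-29) = (261 + 466*(-1)) + ((4*(-5 + 4))*47)*(-29) = (261 - 466) + ((4*(-1))*47)*(-29) = -205 - 4*47*(-29) = -205 - 188*(-29) = -205 + 5452 = 5247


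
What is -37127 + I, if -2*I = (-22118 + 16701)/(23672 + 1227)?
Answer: -1848844929/49798 ≈ -37127.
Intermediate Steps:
I = 5417/49798 (I = -(-22118 + 16701)/(2*(23672 + 1227)) = -(-5417)/(2*24899) = -½*(-5417/24899) = 5417/49798 ≈ 0.10878)
-37127 + I = -37127 + 5417/49798 = -1848844929/49798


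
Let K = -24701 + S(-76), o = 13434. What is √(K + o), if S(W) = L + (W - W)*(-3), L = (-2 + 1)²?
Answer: I*√11266 ≈ 106.14*I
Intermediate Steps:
L = 1 (L = (-1)² = 1)
S(W) = 1 (S(W) = 1 + (W - W)*(-3) = 1 + 0*(-3) = 1 + 0 = 1)
K = -24700 (K = -24701 + 1 = -24700)
√(K + o) = √(-24700 + 13434) = √(-11266) = I*√11266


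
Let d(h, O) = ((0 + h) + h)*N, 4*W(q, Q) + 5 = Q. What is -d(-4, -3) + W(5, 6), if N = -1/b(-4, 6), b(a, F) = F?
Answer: -13/12 ≈ -1.0833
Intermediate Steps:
N = -⅙ (N = -1/6 = -1*⅙ = -⅙ ≈ -0.16667)
W(q, Q) = -5/4 + Q/4
d(h, O) = -h/3 (d(h, O) = ((0 + h) + h)*(-⅙) = (h + h)*(-⅙) = (2*h)*(-⅙) = -h/3)
-d(-4, -3) + W(5, 6) = -(-1)*(-4)/3 + (-5/4 + (¼)*6) = -1*4/3 + (-5/4 + 3/2) = -4/3 + ¼ = -13/12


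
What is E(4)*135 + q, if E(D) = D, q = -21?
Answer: 519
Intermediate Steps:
E(4)*135 + q = 4*135 - 21 = 540 - 21 = 519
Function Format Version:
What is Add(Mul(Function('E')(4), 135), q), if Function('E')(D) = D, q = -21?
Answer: 519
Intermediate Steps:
Add(Mul(Function('E')(4), 135), q) = Add(Mul(4, 135), -21) = Add(540, -21) = 519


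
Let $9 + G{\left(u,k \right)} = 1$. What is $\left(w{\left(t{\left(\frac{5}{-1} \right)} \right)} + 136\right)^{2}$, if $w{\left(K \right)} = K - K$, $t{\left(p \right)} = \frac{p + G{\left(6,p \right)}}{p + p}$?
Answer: $18496$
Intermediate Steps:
$G{\left(u,k \right)} = -8$ ($G{\left(u,k \right)} = -9 + 1 = -8$)
$t{\left(p \right)} = \frac{-8 + p}{2 p}$ ($t{\left(p \right)} = \frac{p - 8}{p + p} = \frac{-8 + p}{2 p}$)
$w{\left(K \right)} = 0$
$\left(w{\left(t{\left(\frac{5}{-1} \right)} \right)} + 136\right)^{2} = \left(0 + 136\right)^{2} = 136^{2} = 18496$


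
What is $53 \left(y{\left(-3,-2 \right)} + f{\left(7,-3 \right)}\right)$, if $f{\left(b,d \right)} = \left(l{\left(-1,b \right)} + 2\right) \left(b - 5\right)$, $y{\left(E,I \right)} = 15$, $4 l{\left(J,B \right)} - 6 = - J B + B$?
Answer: $1537$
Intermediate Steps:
$l{\left(J,B \right)} = \frac{3}{2} + \frac{B}{4} - \frac{B J}{4}$ ($l{\left(J,B \right)} = \frac{3}{2} + \frac{- J B + B}{4} = \frac{3}{2} + \frac{- B J + B}{4} = \frac{3}{2} + \frac{B - B J}{4} = \frac{3}{2} - \left(- \frac{B}{4} + \frac{B J}{4}\right) = \frac{3}{2} + \frac{B}{4} - \frac{B J}{4}$)
$f{\left(b,d \right)} = \left(-5 + b\right) \left(\frac{7}{2} + \frac{b}{2}\right)$ ($f{\left(b,d \right)} = \left(\left(\frac{3}{2} + \frac{b}{4} - \frac{1}{4} b \left(-1\right)\right) + 2\right) \left(b - 5\right) = \left(\left(\frac{3}{2} + \frac{b}{4} + \frac{b}{4}\right) + 2\right) \left(-5 + b\right) = \left(\left(\frac{3}{2} + \frac{b}{2}\right) + 2\right) \left(-5 + b\right) = \left(\frac{7}{2} + \frac{b}{2}\right) \left(-5 + b\right) = \left(-5 + b\right) \left(\frac{7}{2} + \frac{b}{2}\right)$)
$53 \left(y{\left(-3,-2 \right)} + f{\left(7,-3 \right)}\right) = 53 \left(15 - \left(21 - \frac{7 \left(3 + 7\right)}{2}\right)\right) = 53 \left(15 - \left(21 - 35\right)\right) = 53 \left(15 - -14\right) = 53 \left(15 + 14\right) = 53 \cdot 29 = 1537$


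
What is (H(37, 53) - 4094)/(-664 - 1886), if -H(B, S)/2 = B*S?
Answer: 1336/425 ≈ 3.1435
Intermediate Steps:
H(B, S) = -2*B*S
(H(37, 53) - 4094)/(-664 - 1886) = (-2*37*53 - 4094)/(-664 - 1886) = (-3922 - 4094)/(-2550) = -8016*(-1/2550) = 1336/425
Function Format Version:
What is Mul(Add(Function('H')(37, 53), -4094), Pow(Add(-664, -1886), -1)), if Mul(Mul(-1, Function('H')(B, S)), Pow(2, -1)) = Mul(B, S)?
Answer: Rational(1336, 425) ≈ 3.1435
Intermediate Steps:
Function('H')(B, S) = Mul(-2, B, S) (Function('H')(B, S) = Mul(-2, Mul(B, S)) = Mul(-2, B, S))
Mul(Add(Function('H')(37, 53), -4094), Pow(Add(-664, -1886), -1)) = Mul(Add(Mul(-2, 37, 53), -4094), Pow(Add(-664, -1886), -1)) = Mul(Add(-3922, -4094), Pow(-2550, -1)) = Mul(-8016, Rational(-1, 2550)) = Rational(1336, 425)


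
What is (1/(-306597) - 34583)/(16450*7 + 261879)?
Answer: -10603044052/115595960313 ≈ -0.091725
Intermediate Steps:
(1/(-306597) - 34583)/(16450*7 + 261879) = (-1/306597 - 34583)/(115150 + 261879) = -10603044052/306597/377029 = -10603044052/306597*1/377029 = -10603044052/115595960313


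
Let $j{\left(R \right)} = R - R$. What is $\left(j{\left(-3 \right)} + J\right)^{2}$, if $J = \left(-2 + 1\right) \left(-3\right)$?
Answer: $9$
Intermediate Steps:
$j{\left(R \right)} = 0$
$J = 3$ ($J = \left(-1\right) \left(-3\right) = 3$)
$\left(j{\left(-3 \right)} + J\right)^{2} = \left(0 + 3\right)^{2} = 3^{2} = 9$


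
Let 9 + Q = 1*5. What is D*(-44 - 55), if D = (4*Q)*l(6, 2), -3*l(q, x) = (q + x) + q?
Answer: -7392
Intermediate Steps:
l(q, x) = -2*q/3 - x/3 (l(q, x) = -((q + x) + q)/3 = -(x + 2*q)/3 = -2*q/3 - x/3)
Q = -4 (Q = -9 + 1*5 = -9 + 5 = -4)
D = 224/3 (D = (4*(-4))*(-⅔*6 - ⅓*2) = -16*(-4 - ⅔) = -16*(-14/3) = 224/3 ≈ 74.667)
D*(-44 - 55) = 224*(-44 - 55)/3 = (224/3)*(-99) = -7392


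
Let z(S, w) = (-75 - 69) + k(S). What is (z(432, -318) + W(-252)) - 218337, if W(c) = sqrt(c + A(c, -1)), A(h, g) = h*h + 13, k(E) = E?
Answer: -218049 + sqrt(63265) ≈ -2.1780e+5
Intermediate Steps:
A(h, g) = 13 + h**2 (A(h, g) = h**2 + 13 = 13 + h**2)
z(S, w) = -144 + S (z(S, w) = (-75 - 69) + S = -144 + S)
W(c) = sqrt(13 + c + c**2) (W(c) = sqrt(c + (13 + c**2)) = sqrt(13 + c + c**2))
(z(432, -318) + W(-252)) - 218337 = ((-144 + 432) + sqrt(13 - 252 + (-252)**2)) - 218337 = (288 + sqrt(13 - 252 + 63504)) - 218337 = (288 + sqrt(63265)) - 218337 = -218049 + sqrt(63265)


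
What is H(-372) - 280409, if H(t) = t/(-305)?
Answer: -85524373/305 ≈ -2.8041e+5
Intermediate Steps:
H(t) = -t/305 (H(t) = t*(-1/305) = -t/305)
H(-372) - 280409 = -1/305*(-372) - 280409 = 372/305 - 280409 = -85524373/305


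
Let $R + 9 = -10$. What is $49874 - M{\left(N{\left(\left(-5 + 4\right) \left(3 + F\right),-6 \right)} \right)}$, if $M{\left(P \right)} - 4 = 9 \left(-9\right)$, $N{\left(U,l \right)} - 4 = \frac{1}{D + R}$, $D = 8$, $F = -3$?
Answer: $49951$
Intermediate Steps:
$R = -19$ ($R = -9 - 10 = -19$)
$N{\left(U,l \right)} = \frac{43}{11}$ ($N{\left(U,l \right)} = 4 + \frac{1}{8 - 19} = 4 + \frac{1}{-11} = 4 - \frac{1}{11} = \frac{43}{11}$)
$M{\left(P \right)} = -77$ ($M{\left(P \right)} = 4 + 9 \left(-9\right) = 4 - 81 = -77$)
$49874 - M{\left(N{\left(\left(-5 + 4\right) \left(3 + F\right),-6 \right)} \right)} = 49874 - -77 = 49874 + 77 = 49951$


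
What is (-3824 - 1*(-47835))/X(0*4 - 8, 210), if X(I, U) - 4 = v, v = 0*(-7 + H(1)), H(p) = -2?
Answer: 44011/4 ≈ 11003.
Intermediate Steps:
v = 0 (v = 0*(-7 - 2) = 0*(-9) = 0)
X(I, U) = 4 (X(I, U) = 4 + 0 = 4)
(-3824 - 1*(-47835))/X(0*4 - 8, 210) = (-3824 - 1*(-47835))/4 = (-3824 + 47835)*(¼) = 44011*(¼) = 44011/4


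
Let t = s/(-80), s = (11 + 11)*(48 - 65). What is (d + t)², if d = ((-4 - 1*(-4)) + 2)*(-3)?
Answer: 2809/1600 ≈ 1.7556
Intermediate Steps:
s = -374 (s = 22*(-17) = -374)
d = -6 (d = ((-4 + 4) + 2)*(-3) = (0 + 2)*(-3) = 2*(-3) = -6)
t = 187/40 (t = -374/(-80) = -374*(-1/80) = 187/40 ≈ 4.6750)
(d + t)² = (-6 + 187/40)² = (-53/40)² = 2809/1600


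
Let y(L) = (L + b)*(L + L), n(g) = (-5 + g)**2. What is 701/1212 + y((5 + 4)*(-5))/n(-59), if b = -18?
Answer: 1217917/620544 ≈ 1.9627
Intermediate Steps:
y(L) = 2*L*(-18 + L) (y(L) = (L - 18)*(L + L) = (-18 + L)*(2*L) = 2*L*(-18 + L))
701/1212 + y((5 + 4)*(-5))/n(-59) = 701/1212 + (2*((5 + 4)*(-5))*(-18 + (5 + 4)*(-5)))/((-5 - 59)**2) = 701*(1/1212) + (2*(9*(-5))*(-18 + 9*(-5)))/((-64)**2) = 701/1212 + (2*(-45)*(-18 - 45))/4096 = 701/1212 + (2*(-45)*(-63))*(1/4096) = 701/1212 + 5670*(1/4096) = 701/1212 + 2835/2048 = 1217917/620544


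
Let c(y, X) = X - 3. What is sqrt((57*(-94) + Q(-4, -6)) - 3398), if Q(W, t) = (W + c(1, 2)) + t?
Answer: I*sqrt(8767) ≈ 93.632*I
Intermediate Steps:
c(y, X) = -3 + X
Q(W, t) = -1 + W + t (Q(W, t) = (W + (-3 + 2)) + t = (W - 1) + t = (-1 + W) + t = -1 + W + t)
sqrt((57*(-94) + Q(-4, -6)) - 3398) = sqrt((57*(-94) + (-1 - 4 - 6)) - 3398) = sqrt((-5358 - 11) - 3398) = sqrt(-5369 - 3398) = sqrt(-8767) = I*sqrt(8767)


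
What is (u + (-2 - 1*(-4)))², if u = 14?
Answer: 256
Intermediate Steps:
(u + (-2 - 1*(-4)))² = (14 + (-2 - 1*(-4)))² = (14 + (-2 + 4))² = (14 + 2)² = 16² = 256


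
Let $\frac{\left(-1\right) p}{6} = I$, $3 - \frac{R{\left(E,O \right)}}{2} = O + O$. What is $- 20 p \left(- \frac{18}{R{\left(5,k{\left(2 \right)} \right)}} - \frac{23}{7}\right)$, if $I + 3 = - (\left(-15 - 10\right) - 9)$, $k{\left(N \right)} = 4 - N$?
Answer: $\frac{148800}{7} \approx 21257.0$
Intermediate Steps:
$I = 31$ ($I = -3 - \left(\left(-15 - 10\right) - 9\right) = -3 - \left(-25 - 9\right) = -3 - -34 = -3 + 34 = 31$)
$R{\left(E,O \right)} = 6 - 4 O$ ($R{\left(E,O \right)} = 6 - 2 \left(O + O\right) = 6 - 2 \cdot 2 O = 6 - 4 O$)
$p = -186$ ($p = \left(-6\right) 31 = -186$)
$- 20 p \left(- \frac{18}{R{\left(5,k{\left(2 \right)} \right)}} - \frac{23}{7}\right) = \left(-20\right) \left(-186\right) \left(- \frac{18}{6 - 4 \left(4 - 2\right)} - \frac{23}{7}\right) = 3720 \left(- \frac{18}{6 - 4 \left(4 - 2\right)} - \frac{23}{7}\right) = 3720 \left(- \frac{18}{6 - 8} - \frac{23}{7}\right) = 3720 \left(- \frac{18}{-2} - \frac{23}{7}\right) = 3720 \left(\left(-18\right) \left(- \frac{1}{2}\right) - \frac{23}{7}\right) = 3720 \left(9 - \frac{23}{7}\right) = 3720 \cdot \frac{40}{7} = \frac{148800}{7}$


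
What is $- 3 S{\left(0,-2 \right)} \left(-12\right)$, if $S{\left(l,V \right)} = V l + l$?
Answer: $0$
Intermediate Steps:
$S{\left(l,V \right)} = l + V l$
$- 3 S{\left(0,-2 \right)} \left(-12\right) = - 3 \cdot 0 \left(1 - 2\right) \left(-12\right) = - 3 \cdot 0 \left(-1\right) \left(-12\right) = \left(-3\right) 0 \left(-12\right) = 0 \left(-12\right) = 0$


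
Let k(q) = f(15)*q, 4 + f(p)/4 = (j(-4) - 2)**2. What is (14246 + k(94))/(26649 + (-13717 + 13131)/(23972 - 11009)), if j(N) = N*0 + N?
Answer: 340641714/345450401 ≈ 0.98608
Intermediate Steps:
j(N) = N (j(N) = 0 + N = N)
f(p) = 128 (f(p) = -16 + 4*(-4 - 2)**2 = -16 + 4*(-6)**2 = -16 + 4*36 = -16 + 144 = 128)
k(q) = 128*q
(14246 + k(94))/(26649 + (-13717 + 13131)/(23972 - 11009)) = (14246 + 128*94)/(26649 + (-13717 + 13131)/(23972 - 11009)) = (14246 + 12032)/(26649 - 586/12963) = 26278/(26649 - 586*1/12963) = 26278/(26649 - 586/12963) = 26278/(345450401/12963) = 26278*(12963/345450401) = 340641714/345450401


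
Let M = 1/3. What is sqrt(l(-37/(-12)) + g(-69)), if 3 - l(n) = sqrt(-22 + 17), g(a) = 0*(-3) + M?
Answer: sqrt(30 - 9*I*sqrt(5))/3 ≈ 1.9167 - 0.58332*I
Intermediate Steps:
M = 1/3 (M = 1*(1/3) = 1/3 ≈ 0.33333)
g(a) = 1/3 (g(a) = 0*(-3) + 1/3 = 0 + 1/3 = 1/3)
l(n) = 3 - I*sqrt(5) (l(n) = 3 - sqrt(-22 + 17) = 3 - sqrt(-5) = 3 - I*sqrt(5))
sqrt(l(-37/(-12)) + g(-69)) = sqrt((3 - I*sqrt(5)) + 1/3) = sqrt(10/3 - I*sqrt(5))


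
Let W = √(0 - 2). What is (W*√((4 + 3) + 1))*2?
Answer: 8*I ≈ 8.0*I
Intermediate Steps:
W = I*√2 (W = √(-2) = I*√2 ≈ 1.4142*I)
(W*√((4 + 3) + 1))*2 = ((I*√2)*√((4 + 3) + 1))*2 = ((I*√2)*√(7 + 1))*2 = ((I*√2)*√8)*2 = ((I*√2)*(2*√2))*2 = (4*I)*2 = 8*I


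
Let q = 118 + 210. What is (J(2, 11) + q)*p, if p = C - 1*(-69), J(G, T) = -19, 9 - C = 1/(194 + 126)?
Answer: 7712331/320 ≈ 24101.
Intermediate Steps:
C = 2879/320 (C = 9 - 1/(194 + 126) = 9 - 1/320 = 2879/320 ≈ 8.9969)
q = 328
p = 24959/320 (p = 2879/320 - 1*(-69) = 2879/320 + 69 = 24959/320 ≈ 77.997)
(J(2, 11) + q)*p = (-19 + 328)*(24959/320) = 309*(24959/320) = 7712331/320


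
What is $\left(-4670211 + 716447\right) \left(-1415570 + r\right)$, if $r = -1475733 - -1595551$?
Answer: $5123097610528$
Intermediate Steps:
$r = 119818$ ($r = -1475733 + 1595551 = 119818$)
$\left(-4670211 + 716447\right) \left(-1415570 + r\right) = \left(-4670211 + 716447\right) \left(-1415570 + 119818\right) = \left(-3953764\right) \left(-1295752\right) = 5123097610528$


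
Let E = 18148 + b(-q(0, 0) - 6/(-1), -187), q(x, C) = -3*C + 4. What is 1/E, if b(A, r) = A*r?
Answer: 1/17774 ≈ 5.6262e-5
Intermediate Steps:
q(x, C) = 4 - 3*C
E = 17774 (E = 18148 + (-(4 - 3*0) - 6/(-1))*(-187) = 18148 + (-(4 + 0) - 6*(-1))*(-187) = 18148 + (-1*4 + 6)*(-187) = 18148 + (-4 + 6)*(-187) = 18148 + 2*(-187) = 18148 - 374 = 17774)
1/E = 1/17774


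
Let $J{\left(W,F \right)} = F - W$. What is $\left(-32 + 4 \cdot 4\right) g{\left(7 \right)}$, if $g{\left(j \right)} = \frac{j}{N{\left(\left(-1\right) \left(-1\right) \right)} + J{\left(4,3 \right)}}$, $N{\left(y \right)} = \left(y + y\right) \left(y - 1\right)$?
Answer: $112$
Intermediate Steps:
$N{\left(y \right)} = 2 y \left(-1 + y\right)$
$g{\left(j \right)} = - j$ ($g{\left(j \right)} = \frac{j}{2 \left(\left(-1\right) \left(-1\right)\right) \left(-1 - -1\right) + \left(3 - 4\right)} = \frac{j}{2 \cdot 1 \left(-1 + 1\right) + \left(3 - 4\right)} = \frac{j}{2 \cdot 1 \cdot 0 - 1} = \frac{j}{0 - 1} = \frac{j}{-1} = - j$)
$\left(-32 + 4 \cdot 4\right) g{\left(7 \right)} = \left(-32 + 4 \cdot 4\right) \left(\left(-1\right) 7\right) = \left(-32 + 16\right) \left(-7\right) = \left(-16\right) \left(-7\right) = 112$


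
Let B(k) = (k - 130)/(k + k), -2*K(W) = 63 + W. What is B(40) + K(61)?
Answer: -505/8 ≈ -63.125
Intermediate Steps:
K(W) = -63/2 - W/2 (K(W) = -(63 + W)/2 = -63/2 - W/2)
B(k) = (-130 + k)/(2*k) (B(k) = (-130 + k)/((2*k)) = (-130 + k)*(1/(2*k)) = (-130 + k)/(2*k))
B(40) + K(61) = (½)*(-130 + 40)/40 + (-63/2 - ½*61) = (½)*(1/40)*(-90) + (-63/2 - 61/2) = -9/8 - 62 = -505/8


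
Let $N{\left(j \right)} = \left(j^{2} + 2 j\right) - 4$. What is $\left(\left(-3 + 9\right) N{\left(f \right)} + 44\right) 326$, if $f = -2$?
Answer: $6520$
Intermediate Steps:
$N{\left(j \right)} = -4 + j^{2} + 2 j$
$\left(\left(-3 + 9\right) N{\left(f \right)} + 44\right) 326 = \left(\left(-3 + 9\right) \left(-4 + \left(-2\right)^{2} + 2 \left(-2\right)\right) + 44\right) 326 = \left(6 \left(-4 + 4 - 4\right) + 44\right) 326 = \left(6 \left(-4\right) + 44\right) 326 = \left(-24 + 44\right) 326 = 20 \cdot 326 = 6520$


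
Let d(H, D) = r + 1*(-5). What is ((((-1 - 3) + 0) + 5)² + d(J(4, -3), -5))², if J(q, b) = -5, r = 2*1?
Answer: 4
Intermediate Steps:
r = 2
d(H, D) = -3 (d(H, D) = 2 + 1*(-5) = 2 - 5 = -3)
((((-1 - 3) + 0) + 5)² + d(J(4, -3), -5))² = ((((-1 - 3) + 0) + 5)² - 3)² = (((-4 + 0) + 5)² - 3)² = ((-4 + 5)² - 3)² = (1² - 3)² = (1 - 3)² = (-2)² = 4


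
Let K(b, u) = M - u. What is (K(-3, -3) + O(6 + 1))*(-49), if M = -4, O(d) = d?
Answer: -294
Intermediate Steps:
K(b, u) = -4 - u
(K(-3, -3) + O(6 + 1))*(-49) = ((-4 - 1*(-3)) + (6 + 1))*(-49) = ((-4 + 3) + 7)*(-49) = (-1 + 7)*(-49) = 6*(-49) = -294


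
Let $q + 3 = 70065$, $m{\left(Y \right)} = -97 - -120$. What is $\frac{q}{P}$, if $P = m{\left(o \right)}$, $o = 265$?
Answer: $\frac{70062}{23} \approx 3046.2$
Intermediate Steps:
$m{\left(Y \right)} = 23$ ($m{\left(Y \right)} = -97 + 120 = 23$)
$q = 70062$ ($q = -3 + 70065 = 70062$)
$P = 23$
$\frac{q}{P} = \frac{70062}{23}$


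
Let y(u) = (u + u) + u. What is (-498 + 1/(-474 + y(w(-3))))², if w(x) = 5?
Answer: 52250187889/210681 ≈ 2.4801e+5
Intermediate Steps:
y(u) = 3*u (y(u) = 2*u + u = 3*u)
(-498 + 1/(-474 + y(w(-3))))² = (-498 + 1/(-474 + 3*5))² = (-498 + 1/(-474 + 15))² = (-498 + 1/(-459))² = (-498 - 1/459)² = (-228583/459)² = 52250187889/210681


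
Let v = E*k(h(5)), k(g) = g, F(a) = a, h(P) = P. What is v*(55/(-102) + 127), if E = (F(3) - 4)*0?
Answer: 0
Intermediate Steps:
E = 0 (E = (3 - 4)*0 = -1*0 = 0)
v = 0 (v = 0*5 = 0)
v*(55/(-102) + 127) = 0*(55/(-102) + 127) = 0*(55*(-1/102) + 127) = 0*(-55/102 + 127) = 0*(12899/102) = 0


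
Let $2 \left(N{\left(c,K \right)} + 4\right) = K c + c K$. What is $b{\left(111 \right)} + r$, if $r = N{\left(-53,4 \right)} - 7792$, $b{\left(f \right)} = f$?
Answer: $-7897$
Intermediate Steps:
$N{\left(c,K \right)} = -4 + K c$ ($N{\left(c,K \right)} = -4 + \frac{K c + c K}{2} = -4 + \frac{K c + K c}{2} = -4 + \frac{2 K c}{2} = -4 + K c$)
$r = -8008$ ($r = \left(-4 + 4 \left(-53\right)\right) - 7792 = \left(-4 - 212\right) - 7792 = -216 - 7792 = -8008$)
$b{\left(111 \right)} + r = 111 - 8008 = -7897$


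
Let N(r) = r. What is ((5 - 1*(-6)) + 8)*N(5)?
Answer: 95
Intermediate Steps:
((5 - 1*(-6)) + 8)*N(5) = ((5 - 1*(-6)) + 8)*5 = ((5 + 6) + 8)*5 = (11 + 8)*5 = 19*5 = 95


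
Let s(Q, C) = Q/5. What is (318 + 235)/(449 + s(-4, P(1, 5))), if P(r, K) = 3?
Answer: 2765/2241 ≈ 1.2338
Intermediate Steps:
s(Q, C) = Q/5 (s(Q, C) = Q*(1/5) = Q/5)
(318 + 235)/(449 + s(-4, P(1, 5))) = (318 + 235)/(449 + (1/5)*(-4)) = 553/(449 - 4/5) = 553/(2241/5) = 553*(5/2241) = 2765/2241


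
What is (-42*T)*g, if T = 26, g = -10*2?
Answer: 21840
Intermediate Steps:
g = -20
(-42*T)*g = -42*26*(-20) = -1092*(-20) = 21840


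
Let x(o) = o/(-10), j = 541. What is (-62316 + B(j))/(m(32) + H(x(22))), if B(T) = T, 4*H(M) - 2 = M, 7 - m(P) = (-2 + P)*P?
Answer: 176500/2723 ≈ 64.818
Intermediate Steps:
m(P) = 7 - P*(-2 + P) (m(P) = 7 - (-2 + P)*P = 7 - P*(-2 + P))
x(o) = -o/10 (x(o) = o*(-1/10) = -o/10)
H(M) = 1/2 + M/4
(-62316 + B(j))/(m(32) + H(x(22))) = (-62316 + 541)/((7 - 1*32**2 + 2*32) + (1/2 + (-1/10*22)/4)) = -61775/((7 - 1*1024 + 64) + (1/2 + (1/4)*(-11/5))) = -61775/((7 - 1024 + 64) + (1/2 - 11/20)) = -61775/(-953 - 1/20) = -61775/(-19061/20) = -61775*(-20/19061) = 176500/2723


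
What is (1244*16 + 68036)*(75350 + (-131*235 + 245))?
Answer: 3940591400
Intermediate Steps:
(1244*16 + 68036)*(75350 + (-131*235 + 245)) = (19904 + 68036)*(75350 + (-30785 + 245)) = 87940*(75350 - 30540) = 87940*44810 = 3940591400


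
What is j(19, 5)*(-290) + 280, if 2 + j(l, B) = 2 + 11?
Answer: -2910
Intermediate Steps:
j(l, B) = 11 (j(l, B) = -2 + (2 + 11) = -2 + 13 = 11)
j(19, 5)*(-290) + 280 = 11*(-290) + 280 = -3190 + 280 = -2910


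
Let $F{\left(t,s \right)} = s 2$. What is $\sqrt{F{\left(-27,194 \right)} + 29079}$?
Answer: $\sqrt{29467} \approx 171.66$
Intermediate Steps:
$F{\left(t,s \right)} = 2 s$
$\sqrt{F{\left(-27,194 \right)} + 29079} = \sqrt{2 \cdot 194 + 29079} = \sqrt{388 + 29079} = \sqrt{29467}$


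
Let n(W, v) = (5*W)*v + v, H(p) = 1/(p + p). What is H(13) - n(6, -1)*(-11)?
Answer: -8865/26 ≈ -340.96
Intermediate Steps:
H(p) = 1/(2*p)
n(W, v) = v + 5*W*v (n(W, v) = 5*W*v + v = v + 5*W*v)
H(13) - n(6, -1)*(-11) = (1/2)/13 - (-1)*(1 + 5*6)*(-11) = (1/2)*(1/13) - (-1)*(1 + 30)*(-11) = 1/26 - (-1)*31*(-11) = 1/26 - 1*(-31)*(-11) = 1/26 + 31*(-11) = 1/26 - 341 = -8865/26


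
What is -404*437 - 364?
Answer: -176912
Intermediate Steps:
-404*437 - 364 = -176548 - 364 = -176912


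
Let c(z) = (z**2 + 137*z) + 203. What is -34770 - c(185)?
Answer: -94543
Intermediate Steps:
c(z) = 203 + z**2 + 137*z
-34770 - c(185) = -34770 - (203 + 185**2 + 137*185) = -34770 - (203 + 34225 + 25345) = -34770 - 1*59773 = -34770 - 59773 = -94543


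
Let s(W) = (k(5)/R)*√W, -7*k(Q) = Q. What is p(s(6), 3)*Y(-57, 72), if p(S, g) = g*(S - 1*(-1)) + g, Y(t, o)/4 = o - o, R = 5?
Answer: 0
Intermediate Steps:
k(Q) = -Q/7
s(W) = -√W/7 (s(W) = (-⅐*5/5)*√W = (-5/7*⅕)*√W = -√W/7)
Y(t, o) = 0 (Y(t, o) = 4*(o - o) = 4*0 = 0)
p(S, g) = g + g*(1 + S) (p(S, g) = g*(S + 1) + g = g*(1 + S) + g = g + g*(1 + S))
p(s(6), 3)*Y(-57, 72) = (3*(2 - √6/7))*0 = (6 - 3*√6/7)*0 = 0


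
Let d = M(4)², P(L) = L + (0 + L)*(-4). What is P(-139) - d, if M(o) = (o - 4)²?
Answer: 417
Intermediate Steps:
P(L) = -3*L (P(L) = L + L*(-4) = L - 4*L = -3*L)
M(o) = (-4 + o)²
d = 0 (d = ((-4 + 4)²)² = (0²)² = 0² = 0)
P(-139) - d = -3*(-139) - 1*0 = 417 + 0 = 417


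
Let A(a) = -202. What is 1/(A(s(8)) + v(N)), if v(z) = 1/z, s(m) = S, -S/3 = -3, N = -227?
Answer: -227/45855 ≈ -0.0049504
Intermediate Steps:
S = 9 (S = -3*(-3) = 9)
s(m) = 9
1/(A(s(8)) + v(N)) = 1/(-202 + 1/(-227)) = 1/(-202 - 1/227) = 1/(-45855/227) = -227/45855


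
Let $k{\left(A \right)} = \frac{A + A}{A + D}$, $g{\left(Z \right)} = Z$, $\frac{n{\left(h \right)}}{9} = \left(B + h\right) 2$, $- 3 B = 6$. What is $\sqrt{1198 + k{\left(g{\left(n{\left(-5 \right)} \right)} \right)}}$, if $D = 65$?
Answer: $\frac{\sqrt{4473130}}{61} \approx 34.672$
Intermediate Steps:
$B = -2$ ($B = \left(- \frac{1}{3}\right) 6 = -2$)
$n{\left(h \right)} = -36 + 18 h$ ($n{\left(h \right)} = 9 \left(-2 + h\right) 2 = 9 \left(-4 + 2 h\right) = -36 + 18 h$)
$k{\left(A \right)} = \frac{2 A}{65 + A}$ ($k{\left(A \right)} = \frac{A + A}{A + 65} = \frac{2 A}{65 + A}$)
$\sqrt{1198 + k{\left(g{\left(n{\left(-5 \right)} \right)} \right)}} = \sqrt{1198 + \frac{2 \left(-36 + 18 \left(-5\right)\right)}{65 + \left(-36 + 18 \left(-5\right)\right)}} = \sqrt{1198 + \frac{2 \left(-36 - 90\right)}{65 - 126}} = \sqrt{1198 + 2 \left(-126\right) \frac{1}{65 - 126}} = \sqrt{1198 + 2 \left(-126\right) \frac{1}{-61}} = \sqrt{1198 + 2 \left(-126\right) \left(- \frac{1}{61}\right)} = \sqrt{1198 + \frac{252}{61}} = \sqrt{\frac{73330}{61}} = \frac{\sqrt{4473130}}{61}$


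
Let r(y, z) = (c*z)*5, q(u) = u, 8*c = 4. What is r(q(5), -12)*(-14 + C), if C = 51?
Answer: -1110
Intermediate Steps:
c = ½ (c = (⅛)*4 = ½ ≈ 0.50000)
r(y, z) = 5*z/2 (r(y, z) = (z/2)*5 = 5*z/2)
r(q(5), -12)*(-14 + C) = ((5/2)*(-12))*(-14 + 51) = -30*37 = -1110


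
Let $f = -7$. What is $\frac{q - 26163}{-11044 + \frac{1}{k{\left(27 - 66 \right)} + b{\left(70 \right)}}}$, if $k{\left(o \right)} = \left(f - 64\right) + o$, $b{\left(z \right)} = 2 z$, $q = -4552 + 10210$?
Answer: $\frac{615150}{331319} \approx 1.8567$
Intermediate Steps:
$q = 5658$
$k{\left(o \right)} = -71 + o$ ($k{\left(o \right)} = \left(-7 - 64\right) + o = -71 + o$)
$\frac{q - 26163}{-11044 + \frac{1}{k{\left(27 - 66 \right)} + b{\left(70 \right)}}} = \frac{5658 - 26163}{-11044 + \frac{1}{\left(-71 + \left(27 - 66\right)\right) + 2 \cdot 70}} = - \frac{20505}{-11044 + \frac{1}{\left(-71 + \left(27 - 66\right)\right) + 140}} = - \frac{20505}{-11044 + \frac{1}{\left(-71 - 39\right) + 140}} = - \frac{20505}{-11044 + \frac{1}{-110 + 140}} = - \frac{20505}{-11044 + \frac{1}{30}} = - \frac{20505}{- \frac{331319}{30}} = \left(-20505\right) \left(- \frac{30}{331319}\right) = \frac{615150}{331319}$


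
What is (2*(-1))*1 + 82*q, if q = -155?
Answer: -12712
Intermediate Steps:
(2*(-1))*1 + 82*q = (2*(-1))*1 + 82*(-155) = -2*1 - 12710 = -2 - 12710 = -12712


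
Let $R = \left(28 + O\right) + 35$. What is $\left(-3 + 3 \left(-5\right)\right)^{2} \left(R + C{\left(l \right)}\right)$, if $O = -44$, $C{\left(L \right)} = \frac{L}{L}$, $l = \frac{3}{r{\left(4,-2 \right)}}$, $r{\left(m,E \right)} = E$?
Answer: $6480$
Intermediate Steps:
$l = - \frac{3}{2}$ ($l = \frac{3}{-2} = 3 \left(- \frac{1}{2}\right) = - \frac{3}{2} \approx -1.5$)
$C{\left(L \right)} = 1$
$R = 19$ ($R = \left(28 - 44\right) + 35 = -16 + 35 = 19$)
$\left(-3 + 3 \left(-5\right)\right)^{2} \left(R + C{\left(l \right)}\right) = \left(-3 + 3 \left(-5\right)\right)^{2} \left(19 + 1\right) = \left(-3 - 15\right)^{2} \cdot 20 = \left(-18\right)^{2} \cdot 20 = 324 \cdot 20 = 6480$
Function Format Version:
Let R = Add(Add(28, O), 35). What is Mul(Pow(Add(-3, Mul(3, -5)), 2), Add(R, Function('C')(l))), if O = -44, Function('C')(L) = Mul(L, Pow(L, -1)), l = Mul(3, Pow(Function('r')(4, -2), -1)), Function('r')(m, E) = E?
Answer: 6480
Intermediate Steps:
l = Rational(-3, 2) (l = Mul(3, Pow(-2, -1)) = Mul(3, Rational(-1, 2)) = Rational(-3, 2) ≈ -1.5000)
Function('C')(L) = 1
R = 19 (R = Add(Add(28, -44), 35) = Add(-16, 35) = 19)
Mul(Pow(Add(-3, Mul(3, -5)), 2), Add(R, Function('C')(l))) = Mul(Pow(Add(-3, Mul(3, -5)), 2), Add(19, 1)) = Mul(Pow(Add(-3, -15), 2), 20) = Mul(Pow(-18, 2), 20) = Mul(324, 20) = 6480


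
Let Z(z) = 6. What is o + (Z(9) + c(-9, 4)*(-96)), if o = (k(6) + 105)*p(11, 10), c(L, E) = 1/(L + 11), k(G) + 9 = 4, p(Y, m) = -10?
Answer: -1042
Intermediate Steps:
k(G) = -5 (k(G) = -9 + 4 = -5)
c(L, E) = 1/(11 + L)
o = -1000 (o = (-5 + 105)*(-10) = 100*(-10) = -1000)
o + (Z(9) + c(-9, 4)*(-96)) = -1000 + (6 - 96/(11 - 9)) = -1000 + (6 - 96/2) = -1000 + (6 + (1/2)*(-96)) = -1000 + (6 - 48) = -1000 - 42 = -1042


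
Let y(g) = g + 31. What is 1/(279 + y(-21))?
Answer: 1/289 ≈ 0.0034602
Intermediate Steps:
y(g) = 31 + g
1/(279 + y(-21)) = 1/(279 + (31 - 21)) = 1/(279 + 10) = 1/289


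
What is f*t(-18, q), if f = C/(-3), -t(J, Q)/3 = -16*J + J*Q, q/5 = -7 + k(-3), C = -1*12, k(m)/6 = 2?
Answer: 1944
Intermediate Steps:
k(m) = 12 (k(m) = 6*2 = 12)
C = -12
q = 25 (q = 5*(-7 + 12) = 5*5 = 25)
t(J, Q) = 48*J - 3*J*Q (t(J, Q) = -3*(-16*J + J*Q) = 48*J - 3*J*Q)
f = 4 (f = -12/(-3) = -12*(-1/3) = 4)
f*t(-18, q) = 4*(3*(-18)*(16 - 1*25)) = 4*(3*(-18)*(16 - 25)) = 4*(3*(-18)*(-9)) = 4*486 = 1944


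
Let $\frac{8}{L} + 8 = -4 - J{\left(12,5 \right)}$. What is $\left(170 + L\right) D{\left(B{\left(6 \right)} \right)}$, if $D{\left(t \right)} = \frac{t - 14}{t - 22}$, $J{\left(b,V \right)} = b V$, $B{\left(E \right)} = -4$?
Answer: $\frac{1529}{13} \approx 117.62$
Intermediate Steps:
$J{\left(b,V \right)} = V b$
$D{\left(t \right)} = \frac{-14 + t}{-22 + t}$
$L = - \frac{1}{9}$ ($L = \frac{8}{-8 - \left(4 + 5 \cdot 12\right)} = \frac{8}{-8 - 64} = \frac{8}{-72} = 8 \left(- \frac{1}{72}\right) = - \frac{1}{9} \approx -0.11111$)
$\left(170 + L\right) D{\left(B{\left(6 \right)} \right)} = \left(170 - \frac{1}{9}\right) \frac{-14 - 4}{-22 - 4} = \frac{1529 \frac{1}{-26} \left(-18\right)}{9} = \frac{1529 \left(\left(- \frac{1}{26}\right) \left(-18\right)\right)}{9} = \frac{1529}{9} \cdot \frac{9}{13} = \frac{1529}{13}$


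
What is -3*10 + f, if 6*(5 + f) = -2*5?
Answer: -110/3 ≈ -36.667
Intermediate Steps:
f = -20/3 (f = -5 + (-2*5)/6 = -5 + (1/6)*(-10) = -5 - 5/3 = -20/3 ≈ -6.6667)
-3*10 + f = -3*10 - 20/3 = -30 - 20/3 = -110/3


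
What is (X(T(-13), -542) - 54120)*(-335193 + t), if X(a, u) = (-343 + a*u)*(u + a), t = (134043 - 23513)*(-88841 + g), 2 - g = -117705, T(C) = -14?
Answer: -13023578174621580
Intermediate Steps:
g = 117707 (g = 2 - 1*(-117705) = 2 + 117705 = 117707)
t = 3190558980 (t = (134043 - 23513)*(-88841 + 117707) = 110530*28866 = 3190558980)
X(a, u) = (-343 + a*u)*(a + u)
(X(T(-13), -542) - 54120)*(-335193 + t) = ((-343*(-14) - 343*(-542) - 14*(-542)² - 542*(-14)²) - 54120)*(-335193 + 3190558980) = ((4802 + 185906 - 14*293764 - 542*196) - 54120)*3190223787 = ((4802 + 185906 - 4112696 - 106232) - 54120)*3190223787 = (-4028220 - 54120)*3190223787 = -4082340*3190223787 = -13023578174621580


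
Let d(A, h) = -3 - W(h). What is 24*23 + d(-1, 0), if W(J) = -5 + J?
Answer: 554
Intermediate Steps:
d(A, h) = 2 - h (d(A, h) = -3 - (-5 + h) = -3 + (5 - h) = 2 - h)
24*23 + d(-1, 0) = 24*23 + (2 - 1*0) = 552 + (2 + 0) = 552 + 2 = 554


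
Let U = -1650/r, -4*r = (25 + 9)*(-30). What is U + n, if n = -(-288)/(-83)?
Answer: -14026/1411 ≈ -9.9405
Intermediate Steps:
r = 255 (r = -(25 + 9)*(-30)/4 = -17*(-30)/2 = -¼*(-1020) = 255)
U = -110/17 (U = -1650/255 = -1650*1/255 = -110/17 ≈ -6.4706)
n = -288/83 (n = -(-288)*(-1)/83 = -2*144/83 = -288/83 ≈ -3.4699)
U + n = -110/17 - 288/83 = -14026/1411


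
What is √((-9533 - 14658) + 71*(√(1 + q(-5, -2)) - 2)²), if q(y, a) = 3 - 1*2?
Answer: I*√(23765 + 284*√2) ≈ 155.46*I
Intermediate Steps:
q(y, a) = 1 (q(y, a) = 3 - 2 = 1)
√((-9533 - 14658) + 71*(√(1 + q(-5, -2)) - 2)²) = √((-9533 - 14658) + 71*(√(1 + 1) - 2)²) = √(-24191 + 71*(√2 - 2)²) = √(-24191 + 71*(-2 + √2)²)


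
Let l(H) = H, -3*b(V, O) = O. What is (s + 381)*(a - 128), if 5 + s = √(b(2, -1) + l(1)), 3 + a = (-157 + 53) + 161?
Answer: -27824 - 148*√3/3 ≈ -27909.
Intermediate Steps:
b(V, O) = -O/3
a = 54 (a = -3 + ((-157 + 53) + 161) = -3 + (-104 + 161) = -3 + 57 = 54)
s = -5 + 2*√3/3 (s = -5 + √(-⅓*(-1) + 1) = -5 + √(⅓ + 1) = -5 + √(4/3) = -5 + 2*√3/3 ≈ -3.8453)
(s + 381)*(a - 128) = ((-5 + 2*√3/3) + 381)*(54 - 128) = (376 + 2*√3/3)*(-74) = -27824 - 148*√3/3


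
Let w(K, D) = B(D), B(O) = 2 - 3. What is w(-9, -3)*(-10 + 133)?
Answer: -123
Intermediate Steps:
B(O) = -1
w(K, D) = -1
w(-9, -3)*(-10 + 133) = -(-10 + 133) = -1*123 = -123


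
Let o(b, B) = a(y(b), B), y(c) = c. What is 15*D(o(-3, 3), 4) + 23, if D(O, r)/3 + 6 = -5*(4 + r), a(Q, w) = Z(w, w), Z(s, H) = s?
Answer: -2047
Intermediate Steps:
a(Q, w) = w
o(b, B) = B
D(O, r) = -78 - 15*r (D(O, r) = -18 + 3*(-5*(4 + r)) = -18 + 3*(-20 - 5*r) = -18 + (-60 - 15*r) = -78 - 15*r)
15*D(o(-3, 3), 4) + 23 = 15*(-78 - 15*4) + 23 = 15*(-78 - 60) + 23 = 15*(-138) + 23 = -2070 + 23 = -2047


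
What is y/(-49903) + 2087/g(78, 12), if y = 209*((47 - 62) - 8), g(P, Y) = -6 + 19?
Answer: 104210052/648739 ≈ 160.63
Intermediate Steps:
g(P, Y) = 13
y = -4807 (y = 209*(-15 - 8) = 209*(-23) = -4807)
y/(-49903) + 2087/g(78, 12) = -4807/(-49903) + 2087/13 = -4807*(-1/49903) + 2087*(1/13) = 4807/49903 + 2087/13 = 104210052/648739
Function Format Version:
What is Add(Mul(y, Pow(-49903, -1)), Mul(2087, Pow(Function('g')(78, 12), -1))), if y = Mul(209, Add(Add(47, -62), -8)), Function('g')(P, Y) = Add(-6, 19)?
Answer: Rational(104210052, 648739) ≈ 160.63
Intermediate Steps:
Function('g')(P, Y) = 13
y = -4807 (y = Mul(209, Add(-15, -8)) = Mul(209, -23) = -4807)
Add(Mul(y, Pow(-49903, -1)), Mul(2087, Pow(Function('g')(78, 12), -1))) = Add(Mul(-4807, Pow(-49903, -1)), Mul(2087, Pow(13, -1))) = Add(Mul(-4807, Rational(-1, 49903)), Mul(2087, Rational(1, 13))) = Add(Rational(4807, 49903), Rational(2087, 13)) = Rational(104210052, 648739)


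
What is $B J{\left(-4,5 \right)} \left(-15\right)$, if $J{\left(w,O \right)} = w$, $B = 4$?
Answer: $240$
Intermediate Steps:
$B J{\left(-4,5 \right)} \left(-15\right) = 4 \left(-4\right) \left(-15\right) = \left(-16\right) \left(-15\right) = 240$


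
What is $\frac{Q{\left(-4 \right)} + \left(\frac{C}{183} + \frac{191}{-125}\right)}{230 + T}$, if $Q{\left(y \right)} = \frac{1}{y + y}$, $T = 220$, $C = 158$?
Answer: $- \frac{144499}{82350000} \approx -0.0017547$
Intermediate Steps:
$Q{\left(y \right)} = \frac{1}{2 y}$
$\frac{Q{\left(-4 \right)} + \left(\frac{C}{183} + \frac{191}{-125}\right)}{230 + T} = \frac{\frac{1}{2 \left(-4\right)} + \left(\frac{158}{183} + \frac{191}{-125}\right)}{230 + 220} = \frac{\frac{1}{2} \left(- \frac{1}{4}\right) + \left(158 \cdot \frac{1}{183} + 191 \left(- \frac{1}{125}\right)\right)}{450} = \left(- \frac{1}{8} + \left(\frac{158}{183} - \frac{191}{125}\right)\right) \frac{1}{450} = \left(- \frac{1}{8} - \frac{15203}{22875}\right) \frac{1}{450} = \left(- \frac{144499}{183000}\right) \frac{1}{450} = - \frac{144499}{82350000}$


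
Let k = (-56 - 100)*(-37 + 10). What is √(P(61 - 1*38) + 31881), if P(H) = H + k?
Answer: 2*√9029 ≈ 190.04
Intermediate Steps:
k = 4212 (k = -156*(-27) = 4212)
P(H) = 4212 + H (P(H) = H + 4212 = 4212 + H)
√(P(61 - 1*38) + 31881) = √((4212 + (61 - 1*38)) + 31881) = √((4212 + (61 - 38)) + 31881) = √((4212 + 23) + 31881) = √(4235 + 31881) = √36116 = 2*√9029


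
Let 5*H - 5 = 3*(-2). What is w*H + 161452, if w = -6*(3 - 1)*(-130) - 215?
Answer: 161183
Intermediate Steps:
w = 1345 (w = -6*2*(-130) - 215 = -12*(-130) - 215 = 1560 - 215 = 1345)
H = -⅕ (H = 1 + (3*(-2))/5 = 1 + (⅕)*(-6) = 1 - 6/5 = -⅕ ≈ -0.20000)
w*H + 161452 = 1345*(-⅕) + 161452 = -269 + 161452 = 161183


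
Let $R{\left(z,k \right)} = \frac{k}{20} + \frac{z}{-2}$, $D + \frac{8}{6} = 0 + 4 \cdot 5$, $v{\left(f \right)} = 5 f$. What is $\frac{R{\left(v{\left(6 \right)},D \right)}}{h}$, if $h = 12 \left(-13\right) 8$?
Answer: $\frac{211}{18720} \approx 0.011271$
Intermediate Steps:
$D = \frac{56}{3}$ ($D = - \frac{4}{3} + \left(0 + 4 \cdot 5\right) = - \frac{4}{3} + \left(0 + 20\right) = - \frac{4}{3} + 20 = \frac{56}{3} \approx 18.667$)
$R{\left(z,k \right)} = - \frac{z}{2} + \frac{k}{20}$ ($R{\left(z,k \right)} = k \frac{1}{20} + z \left(- \frac{1}{2}\right) = \frac{k}{20} - \frac{z}{2} = - \frac{z}{2} + \frac{k}{20}$)
$h = -1248$ ($h = \left(-156\right) 8 = -1248$)
$\frac{R{\left(v{\left(6 \right)},D \right)}}{h} = \frac{- \frac{5 \cdot 6}{2} + \frac{1}{20} \cdot \frac{56}{3}}{-1248} = \left(\left(- \frac{1}{2}\right) 30 + \frac{14}{15}\right) \left(- \frac{1}{1248}\right) = \left(-15 + \frac{14}{15}\right) \left(- \frac{1}{1248}\right) = \left(- \frac{211}{15}\right) \left(- \frac{1}{1248}\right) = \frac{211}{18720}$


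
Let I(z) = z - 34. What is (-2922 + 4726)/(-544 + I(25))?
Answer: -1804/553 ≈ -3.2622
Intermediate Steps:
I(z) = -34 + z
(-2922 + 4726)/(-544 + I(25)) = (-2922 + 4726)/(-544 + (-34 + 25)) = 1804/(-544 - 9) = 1804/(-553) = 1804*(-1/553) = -1804/553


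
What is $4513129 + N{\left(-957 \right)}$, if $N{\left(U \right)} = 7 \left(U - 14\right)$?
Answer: $4506332$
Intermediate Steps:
$N{\left(U \right)} = -98 + 7 U$ ($N{\left(U \right)} = 7 \left(-14 + U\right) = -98 + 7 U$)
$4513129 + N{\left(-957 \right)} = 4513129 + \left(-98 + 7 \left(-957\right)\right) = 4513129 - 6797 = 4506332$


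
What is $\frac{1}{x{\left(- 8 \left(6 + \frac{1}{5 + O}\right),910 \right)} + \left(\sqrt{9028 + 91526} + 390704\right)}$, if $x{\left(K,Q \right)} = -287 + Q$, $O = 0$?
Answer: $\frac{391327}{153136720375} - \frac{\sqrt{100554}}{153136720375} \approx 2.5533 \cdot 10^{-6}$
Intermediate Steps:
$\frac{1}{x{\left(- 8 \left(6 + \frac{1}{5 + O}\right),910 \right)} + \left(\sqrt{9028 + 91526} + 390704\right)} = \frac{1}{\left(-287 + 910\right) + \left(\sqrt{9028 + 91526} + 390704\right)} = \frac{1}{623 + \left(\sqrt{100554} + 390704\right)} = \frac{1}{623 + \left(390704 + \sqrt{100554}\right)} = \frac{1}{391327 + \sqrt{100554}}$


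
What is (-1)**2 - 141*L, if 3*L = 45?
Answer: -2114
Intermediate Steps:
L = 15 (L = (1/3)*45 = 15)
(-1)**2 - 141*L = (-1)**2 - 141*15 = 1 - 2115 = -2114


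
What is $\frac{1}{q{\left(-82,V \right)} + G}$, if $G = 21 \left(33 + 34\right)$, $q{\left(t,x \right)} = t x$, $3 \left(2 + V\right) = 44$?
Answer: $\frac{3}{1105} \approx 0.0027149$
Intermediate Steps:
$V = \frac{38}{3}$ ($V = -2 + \frac{1}{3} \cdot 44 = -2 + \frac{44}{3} = \frac{38}{3} \approx 12.667$)
$G = 1407$ ($G = 21 \cdot 67 = 1407$)
$\frac{1}{q{\left(-82,V \right)} + G} = \frac{1}{\left(-82\right) \frac{38}{3} + 1407} = \frac{1}{- \frac{3116}{3} + 1407} = \frac{1}{\frac{1105}{3}} = \frac{3}{1105}$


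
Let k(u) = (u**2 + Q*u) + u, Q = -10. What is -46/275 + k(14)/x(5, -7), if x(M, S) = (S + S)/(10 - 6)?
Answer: -5546/275 ≈ -20.167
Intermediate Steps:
x(M, S) = S/2 (x(M, S) = (2*S)/4 = (2*S)*(1/4) = S/2)
k(u) = u**2 - 9*u (k(u) = (u**2 - 10*u) + u = u**2 - 9*u)
-46/275 + k(14)/x(5, -7) = -46/275 + (14*(-9 + 14))/(((1/2)*(-7))) = -46*1/275 + (14*5)/(-7/2) = -46/275 + 70*(-2/7) = -46/275 - 20 = -5546/275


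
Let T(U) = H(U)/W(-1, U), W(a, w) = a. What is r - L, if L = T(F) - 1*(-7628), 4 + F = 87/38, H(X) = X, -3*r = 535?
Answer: -890117/114 ≈ -7808.0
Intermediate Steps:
r = -535/3 (r = -⅓*535 = -535/3 ≈ -178.33)
F = -65/38 (F = -4 + 87/38 = -65/38 ≈ -1.7105)
T(U) = -U (T(U) = U/(-1) = U*(-1) = -U)
L = 289929/38 (L = -1*(-65/38) - 1*(-7628) = 65/38 + 7628 = 289929/38 ≈ 7629.7)
r - L = -535/3 - 1*289929/38 = -535/3 - 289929/38 = -890117/114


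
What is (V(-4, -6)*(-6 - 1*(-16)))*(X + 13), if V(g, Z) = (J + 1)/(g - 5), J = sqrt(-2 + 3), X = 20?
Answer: -220/3 ≈ -73.333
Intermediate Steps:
J = 1 (J = sqrt(1) = 1)
V(g, Z) = 2/(-5 + g) (V(g, Z) = (1 + 1)/(g - 5) = 2/(-5 + g))
(V(-4, -6)*(-6 - 1*(-16)))*(X + 13) = ((2/(-5 - 4))*(-6 - 1*(-16)))*(20 + 13) = ((2/(-9))*(-6 + 16))*33 = ((2*(-1/9))*10)*33 = -2/9*10*33 = -20/9*33 = -220/3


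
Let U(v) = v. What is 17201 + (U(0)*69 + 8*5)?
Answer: 17241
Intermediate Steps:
17201 + (U(0)*69 + 8*5) = 17201 + (0*69 + 8*5) = 17201 + (0 + 40) = 17201 + 40 = 17241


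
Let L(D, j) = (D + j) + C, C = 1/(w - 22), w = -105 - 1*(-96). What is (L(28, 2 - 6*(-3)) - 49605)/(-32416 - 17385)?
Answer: 1536268/1543831 ≈ 0.99510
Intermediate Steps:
w = -9 (w = -105 + 96 = -9)
C = -1/31 (C = 1/(-9 - 22) = 1/(-31) = -1/31 ≈ -0.032258)
L(D, j) = -1/31 + D + j (L(D, j) = (D + j) - 1/31 = -1/31 + D + j)
(L(28, 2 - 6*(-3)) - 49605)/(-32416 - 17385) = ((-1/31 + 28 + (2 - 6*(-3))) - 49605)/(-32416 - 17385) = ((-1/31 + 28 + (2 + 18)) - 49605)/(-49801) = ((-1/31 + 28 + 20) - 49605)*(-1/49801) = (1487/31 - 49605)*(-1/49801) = -1536268/31*(-1/49801) = 1536268/1543831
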